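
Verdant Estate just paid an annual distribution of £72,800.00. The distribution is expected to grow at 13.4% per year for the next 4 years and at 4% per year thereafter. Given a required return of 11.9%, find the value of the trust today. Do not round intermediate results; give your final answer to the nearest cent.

£1311900.34

D_1 = 82555.20000
D_2 = 93617.59680
D_3 = 106162.35477
D_4 = 120388.11031
Terminal value at year 4: TV = D_4×(1+g_2)/(r−g_2) = 125203.63472/0.079 = 1584856.13573
P_0 = D_1/(1+r)^1 + D_2/(1+r)^2 + D_3/(1+r)^3 + D_4/(1+r)^4 + TV/(1+r)^4
    = 73775.87131 + 74764.82401 + 75767.03345 + 76782.67733 + 1010809.92940 = 1311900.33550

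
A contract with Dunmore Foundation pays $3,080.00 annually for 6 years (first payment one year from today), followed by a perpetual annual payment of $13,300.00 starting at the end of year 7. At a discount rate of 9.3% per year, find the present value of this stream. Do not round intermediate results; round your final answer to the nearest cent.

$97571.85

PV of 6-year annuity: $3,080.00 × [1 − (1+0.093)^−6] / 0.093 = 13693.91609
Perpetuity value at year 6: $13,300.00 / 0.093 = 143010.75269
PV of perpetuity: 143010.75269 / (1+0.093)^6 = 83877.93321
Total PV = 13693.91609 + 83877.93321 = 97571.84930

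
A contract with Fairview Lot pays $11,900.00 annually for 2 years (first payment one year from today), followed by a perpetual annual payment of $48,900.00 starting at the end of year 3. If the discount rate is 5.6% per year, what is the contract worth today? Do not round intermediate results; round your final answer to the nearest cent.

$804996.60

PV of 2-year annuity: $11,900.00 × [1 − (1+0.056)^−2] / 0.056 = 21940.28352
Perpetuity value at year 2: $48,900.00 / 0.056 = 873214.28571
PV of perpetuity: 873214.28571 / (1+0.056)^2 = 783056.31395
Total PV = 21940.28352 + 783056.31395 = 804996.59747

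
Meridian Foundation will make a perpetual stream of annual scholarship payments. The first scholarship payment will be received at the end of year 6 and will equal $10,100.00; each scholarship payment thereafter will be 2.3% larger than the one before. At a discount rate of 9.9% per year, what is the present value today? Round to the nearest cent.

$82893.28

Value at end of year 5: C₁ / (r − g) = $10,100.00 / (0.099 − 0.023) = $132,894.7368
Discount to today: PV = $132,894.7368 / (1 + 0.099)^5 = $132,894.7368 / 1.603203 = $82,893.28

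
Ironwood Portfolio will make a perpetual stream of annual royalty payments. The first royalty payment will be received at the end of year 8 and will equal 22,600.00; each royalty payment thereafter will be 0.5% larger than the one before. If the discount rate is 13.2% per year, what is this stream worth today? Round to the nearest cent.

74710.17

Value at end of year 7: C₁ / (r − g) = 22,600.00 / (0.132 − 0.005) = 177,952.7559
Discount to today: PV = 177,952.7559 / (1 + 0.132)^7 = 177,952.7559 / 2.381908 = 74,710.17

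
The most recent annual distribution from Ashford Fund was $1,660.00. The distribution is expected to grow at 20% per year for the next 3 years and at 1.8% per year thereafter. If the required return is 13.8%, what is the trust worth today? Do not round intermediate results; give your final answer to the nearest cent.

$22054.31

D_1 = 1992.00000
D_2 = 2390.40000
D_3 = 2868.48000
Terminal value at year 3: TV = D_3×(1+g_2)/(r−g_2) = 2920.11264/0.12 = 24334.27200
P_0 = D_1/(1+r)^1 + D_2/(1+r)^2 + D_3/(1+r)^3 + TV/(1+r)^3
    = 1750.43937 + 1845.80601 + 1946.36838 + 16511.69173 = 22054.30549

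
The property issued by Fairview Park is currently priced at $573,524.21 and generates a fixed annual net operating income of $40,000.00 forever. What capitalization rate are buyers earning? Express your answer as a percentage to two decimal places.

P = C/r ⇒ r = C/P = $40,000.00/$573,524.21 = 0.069744

6.97%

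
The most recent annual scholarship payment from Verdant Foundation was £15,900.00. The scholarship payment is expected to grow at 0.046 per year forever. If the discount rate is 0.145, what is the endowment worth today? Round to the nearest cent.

£167993.94

D₁ = D₀ × (1 + g) = £15,900.00 × 1.046 = £16,631.4000
Growing perpetuity: P = D₁ / (r − g) = £16,631.4000 / (0.145 − 0.046) = £167,993.94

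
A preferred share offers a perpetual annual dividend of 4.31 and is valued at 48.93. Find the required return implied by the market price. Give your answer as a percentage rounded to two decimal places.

8.81%

P = C/r ⇒ r = C/P = 4.31/48.93 = 0.088085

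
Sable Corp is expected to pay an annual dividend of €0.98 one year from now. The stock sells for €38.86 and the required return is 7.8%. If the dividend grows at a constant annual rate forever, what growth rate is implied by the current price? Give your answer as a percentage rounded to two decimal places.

5.28%

P = D₁/(r−g) ⇒ g = r − D₁/P = 0.078 − €0.98/€38.86 = 0.052781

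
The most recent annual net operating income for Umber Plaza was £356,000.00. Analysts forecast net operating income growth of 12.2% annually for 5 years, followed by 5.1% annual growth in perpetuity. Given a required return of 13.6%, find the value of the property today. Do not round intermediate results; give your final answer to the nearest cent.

£5852460.62

D_1 = 399432.00000
D_2 = 448162.70400
D_3 = 502838.55389
D_4 = 564184.85746
D_5 = 633015.41007
Terminal value at year 5: TV = D_5×(1+g_2)/(r−g_2) = 665299.19599/0.085 = 7827049.36455
P_0 = D_1/(1+r)^1 + D_2/(1+r)^2 + D_3/(1+r)^3 + D_4/(1+r)^4 + D_5/(1+r)^5 + TV/(1+r)^5
    = 351612.67606 + 347279.42125 + 342999.56922 + 338772.46186 + 334597.44912 + 4137199.04738 = 5852460.62488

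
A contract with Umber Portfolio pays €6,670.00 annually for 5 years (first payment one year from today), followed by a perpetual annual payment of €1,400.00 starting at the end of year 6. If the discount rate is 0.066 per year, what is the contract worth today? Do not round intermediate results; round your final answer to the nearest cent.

€43053.57

PV of 5-year annuity: €6,670.00 × [1 − (1+0.066)^−5] / 0.066 = 27643.73441
Perpetuity value at year 5: €1,400.00 / 0.066 = 21212.12121
PV of perpetuity: 21212.12121 / (1+0.066)^5 = 15409.83813
Total PV = 27643.73441 + 15409.83813 = 43053.57254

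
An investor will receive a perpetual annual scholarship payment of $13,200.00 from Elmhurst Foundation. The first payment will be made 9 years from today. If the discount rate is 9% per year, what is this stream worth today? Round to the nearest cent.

$73607.05

Value at end of year 8: C / r = $13,200.00 / 0.09 = $146,666.6667
Discount to today: PV = $146,666.6667 / (1 + 0.09)^8 = $146,666.6667 / 1.992563 = $73,607.05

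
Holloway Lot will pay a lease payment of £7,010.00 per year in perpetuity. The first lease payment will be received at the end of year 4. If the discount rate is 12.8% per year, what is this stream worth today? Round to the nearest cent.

£38157.57

Value at end of year 3: C / r = £7,010.00 / 0.128 = £54,765.6250
Discount to today: PV = £54,765.6250 / (1 + 0.128)^3 = £54,765.6250 / 1.435249 = £38,157.57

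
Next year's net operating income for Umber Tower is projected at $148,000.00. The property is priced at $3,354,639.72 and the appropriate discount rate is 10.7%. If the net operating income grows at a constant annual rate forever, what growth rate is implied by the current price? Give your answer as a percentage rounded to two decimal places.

6.29%

P = D₁/(r−g) ⇒ g = r − D₁/P = 0.107 − $148,000.00/$3,354,639.72 = 0.062882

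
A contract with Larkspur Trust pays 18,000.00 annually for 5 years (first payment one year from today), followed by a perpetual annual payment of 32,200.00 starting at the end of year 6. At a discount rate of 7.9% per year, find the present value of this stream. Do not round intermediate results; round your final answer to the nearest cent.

350748.71

PV of 5-year annuity: 18,000.00 × [1 − (1+0.079)^−5] / 0.079 = 72058.59878
Perpetuity value at year 5: 32,200.00 / 0.079 = 407594.93671
PV of perpetuity: 407594.93671 / (1+0.079)^5 = 278690.11000
Total PV = 72058.59878 + 278690.11000 = 350748.70878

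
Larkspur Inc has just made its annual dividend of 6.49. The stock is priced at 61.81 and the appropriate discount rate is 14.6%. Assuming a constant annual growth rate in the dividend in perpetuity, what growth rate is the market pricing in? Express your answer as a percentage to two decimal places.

3.71%

P = D₀(1+g)/(r−g) ⇒ P(r−g) = D₀(1+g) ⇒ g(P+D₀) = P·r − D₀
g = (P·r − D₀)/(P + D₀) = (61.81×0.146 − 6.49) / (61.81 + 6.49) = 0.037105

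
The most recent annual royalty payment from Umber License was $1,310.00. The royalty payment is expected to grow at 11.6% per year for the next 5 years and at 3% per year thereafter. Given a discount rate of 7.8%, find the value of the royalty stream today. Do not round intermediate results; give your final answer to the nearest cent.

$40702.87

D_1 = 1461.96000
D_2 = 1631.54736
D_3 = 1820.80685
D_4 = 2032.02045
D_5 = 2267.73482
Terminal value at year 5: TV = D_5×(1+g_2)/(r−g_2) = 2335.76687/0.048 = 48661.80970
P_0 = D_1/(1+r)^1 + D_2/(1+r)^2 + D_3/(1+r)^3 + D_4/(1+r)^4 + D_5/(1+r)^5 + TV/(1+r)^5
    = 1356.17811 + 1403.98401 + 1453.47510 + 1504.71077 + 1557.75253 + 33426.77297 = 40702.87350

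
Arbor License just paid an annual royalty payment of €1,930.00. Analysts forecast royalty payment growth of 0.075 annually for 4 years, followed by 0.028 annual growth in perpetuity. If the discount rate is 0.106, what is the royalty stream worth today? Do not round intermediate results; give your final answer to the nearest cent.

€29896.26

D_1 = 2074.75000
D_2 = 2230.35625
D_3 = 2397.63297
D_4 = 2577.45544
Terminal value at year 4: TV = D_4×(1+g_2)/(r−g_2) = 2649.62419/0.078 = 33969.54095
P_0 = D_1/(1+r)^1 + D_2/(1+r)^2 + D_3/(1+r)^3 + D_4/(1+r)^4 + TV/(1+r)^4
    = 1875.90416 + 1823.32457 + 1772.21872 + 1722.54532 + 22702.26402 = 29896.25680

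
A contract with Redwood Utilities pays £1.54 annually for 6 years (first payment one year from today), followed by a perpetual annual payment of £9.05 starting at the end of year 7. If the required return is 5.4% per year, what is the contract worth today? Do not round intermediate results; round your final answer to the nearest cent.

£129.96

PV of 6-year annuity: £1.54 × [1 − (1+0.054)^−6] / 0.054 = 7.71756
Perpetuity value at year 6: £9.05 / 0.054 = 167.59259
PV of perpetuity: 167.59259 / (1+0.054)^6 = 122.23938
Total PV = 7.71756 + 122.23938 = 129.95695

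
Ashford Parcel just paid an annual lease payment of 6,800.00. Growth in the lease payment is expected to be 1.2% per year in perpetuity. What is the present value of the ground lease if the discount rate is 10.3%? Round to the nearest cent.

75621.98

D₁ = D₀ × (1 + g) = 6,800.00 × 1.012 = 6,881.6000
Growing perpetuity: P = D₁ / (r − g) = 6,881.6000 / (0.103 − 0.012) = 75,621.98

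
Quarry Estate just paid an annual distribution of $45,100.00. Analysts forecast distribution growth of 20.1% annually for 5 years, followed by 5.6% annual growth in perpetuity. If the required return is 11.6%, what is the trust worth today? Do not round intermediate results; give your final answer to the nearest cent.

D_1 = 54165.10000
D_2 = 65052.28510
D_3 = 78127.79441
D_4 = 93831.48108
D_5 = 112691.60878
Terminal value at year 5: TV = D_5×(1+g_2)/(r−g_2) = 119002.33887/0.06 = 1983372.31449
P_0 = D_1/(1+r)^1 + D_2/(1+r)^2 + D_3/(1+r)^3 + D_4/(1+r)^4 + D_5/(1+r)^5 + TV/(1+r)^5
    = 48535.03584 + 52231.70076 + 56209.92169 + 60491.14333 + 65098.44367 + 1145732.60863 = 1428298.85393

$1428298.85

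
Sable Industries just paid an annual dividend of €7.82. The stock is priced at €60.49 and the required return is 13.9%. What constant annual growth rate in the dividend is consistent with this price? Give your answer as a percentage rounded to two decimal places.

P = D₀(1+g)/(r−g) ⇒ P(r−g) = D₀(1+g) ⇒ g(P+D₀) = P·r − D₀
g = (P·r − D₀)/(P + D₀) = (€60.49×0.139 − €7.82) / (€60.49 + €7.82) = 0.008609

0.86%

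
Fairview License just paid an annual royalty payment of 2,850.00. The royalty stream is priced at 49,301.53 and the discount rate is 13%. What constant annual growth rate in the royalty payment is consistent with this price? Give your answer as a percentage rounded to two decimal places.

6.82%

P = D₀(1+g)/(r−g) ⇒ P(r−g) = D₀(1+g) ⇒ g(P+D₀) = P·r − D₀
g = (P·r − D₀)/(P + D₀) = (49,301.53×0.13 − 2,850.00) / (49,301.53 + 2,850.00) = 0.068247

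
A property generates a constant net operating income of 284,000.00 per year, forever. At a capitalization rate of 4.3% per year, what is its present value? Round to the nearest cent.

Level perpetuity: PV = C / r = 284,000.00 / 0.043 = 6,604,651.16

6604651.16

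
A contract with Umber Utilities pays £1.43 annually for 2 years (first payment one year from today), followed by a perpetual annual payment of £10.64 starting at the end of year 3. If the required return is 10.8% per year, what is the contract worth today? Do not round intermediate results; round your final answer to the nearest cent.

£82.70

PV of 2-year annuity: £1.43 × [1 − (1+0.108)^−2] / 0.108 = 2.45543
Perpetuity value at year 2: £10.64 / 0.108 = 98.51852
PV of perpetuity: 98.51852 / (1+0.108)^2 = 80.24876
Total PV = 2.45543 + 80.24876 = 82.70419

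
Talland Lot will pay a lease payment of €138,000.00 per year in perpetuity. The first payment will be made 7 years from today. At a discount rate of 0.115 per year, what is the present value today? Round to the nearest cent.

Value at end of year 6: C / r = €138,000.00 / 0.115 = €1,200,000.0000
Discount to today: PV = €1,200,000.0000 / (1 + 0.115)^6 = €1,200,000.0000 / 1.921539 = €624,499.42

€624499.42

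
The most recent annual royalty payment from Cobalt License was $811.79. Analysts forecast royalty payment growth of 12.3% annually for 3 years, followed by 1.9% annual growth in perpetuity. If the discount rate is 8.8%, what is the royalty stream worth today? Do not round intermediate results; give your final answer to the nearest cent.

D_1 = 911.64017
D_2 = 1023.77191
D_3 = 1149.69586
Terminal value at year 3: TV = D_3×(1+g_2)/(r−g_2) = 1171.54008/0.069 = 16978.84170
P_0 = D_1/(1+r)^1 + D_2/(1+r)^2 + D_3/(1+r)^3 + TV/(1+r)^3
    = 837.90457 + 864.85922 + 892.68098 + 13183.21616 = 15778.66092

$15778.66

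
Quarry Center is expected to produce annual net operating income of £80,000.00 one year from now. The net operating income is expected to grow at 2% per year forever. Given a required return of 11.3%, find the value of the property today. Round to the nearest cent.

£860215.05

Growing perpetuity: P = D₁ / (r − g) = £80,000.0000 / (0.113 − 0.02) = £860,215.05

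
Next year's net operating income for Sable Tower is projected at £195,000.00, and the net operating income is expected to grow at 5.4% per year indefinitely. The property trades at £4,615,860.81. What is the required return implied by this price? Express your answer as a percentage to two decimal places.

P = D₁/(r − g) ⇒ r = D₁/P + g = £195,000.0000/£4,615,860.81 + 0.054 = 0.042246 + 0.054 = 0.096246

9.62%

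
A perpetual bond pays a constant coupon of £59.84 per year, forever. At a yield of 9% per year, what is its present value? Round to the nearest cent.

Level perpetuity: PV = C / r = £59.84 / 0.09 = £664.89

£664.89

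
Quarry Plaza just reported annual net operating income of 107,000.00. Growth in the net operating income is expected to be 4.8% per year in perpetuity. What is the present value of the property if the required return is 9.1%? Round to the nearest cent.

2607813.95

D₁ = D₀ × (1 + g) = 107,000.00 × 1.048 = 112,136.0000
Growing perpetuity: P = D₁ / (r − g) = 112,136.0000 / (0.091 − 0.048) = 2,607,813.95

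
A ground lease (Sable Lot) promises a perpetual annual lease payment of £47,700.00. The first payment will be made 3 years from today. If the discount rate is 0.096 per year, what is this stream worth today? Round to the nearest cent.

£413643.34

Value at end of year 2: C / r = £47,700.00 / 0.096 = £496,875.0000
Discount to today: PV = £496,875.0000 / (1 + 0.096)^2 = £496,875.0000 / 1.201216 = £413,643.34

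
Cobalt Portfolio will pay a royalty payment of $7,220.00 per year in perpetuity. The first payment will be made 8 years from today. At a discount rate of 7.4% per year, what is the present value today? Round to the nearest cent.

Value at end of year 7: C / r = $7,220.00 / 0.074 = $97,567.5676
Discount to today: PV = $97,567.5676 / (1 + 0.074)^7 = $97,567.5676 / 1.648276 = $59,193.70

$59193.70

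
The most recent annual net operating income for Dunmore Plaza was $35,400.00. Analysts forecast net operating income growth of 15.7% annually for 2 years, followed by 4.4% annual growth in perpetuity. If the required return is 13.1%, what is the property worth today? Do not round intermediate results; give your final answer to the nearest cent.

D_1 = 40957.80000
D_2 = 47388.17460
Terminal value at year 2: TV = D_2×(1+g_2)/(r−g_2) = 49473.25428/0.087 = 568658.09520
P_0 = D_1/(1+r)^1 + D_2/(1+r)^2 + TV/(1+r)^2
    = 36213.79310 + 37046.29409 + 444555.52913 = 517815.61633

$517815.62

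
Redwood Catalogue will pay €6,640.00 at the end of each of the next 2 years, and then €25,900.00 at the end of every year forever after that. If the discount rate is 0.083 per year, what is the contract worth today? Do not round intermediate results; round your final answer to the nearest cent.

€277843.27

PV of 2-year annuity: €6,640.00 × [1 − (1+0.083)^−2] / 0.083 = 11792.35205
Perpetuity value at year 2: €25,900.00 / 0.083 = 312048.19277
PV of perpetuity: 312048.19277 / (1+0.083)^2 = 266050.91596
Total PV = 11792.35205 + 266050.91596 = 277843.26801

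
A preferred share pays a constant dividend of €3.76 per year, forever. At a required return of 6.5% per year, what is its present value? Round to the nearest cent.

€57.85

Level perpetuity: PV = C / r = €3.76 / 0.065 = €57.85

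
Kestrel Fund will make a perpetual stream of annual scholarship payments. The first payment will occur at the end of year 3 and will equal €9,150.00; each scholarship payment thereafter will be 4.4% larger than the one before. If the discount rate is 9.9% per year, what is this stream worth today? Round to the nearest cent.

€137740.93

Value at end of year 2: C₁ / (r − g) = €9,150.00 / (0.099 − 0.044) = €166,363.6364
Discount to today: PV = €166,363.6364 / (1 + 0.099)^2 = €166,363.6364 / 1.207801 = €137,740.93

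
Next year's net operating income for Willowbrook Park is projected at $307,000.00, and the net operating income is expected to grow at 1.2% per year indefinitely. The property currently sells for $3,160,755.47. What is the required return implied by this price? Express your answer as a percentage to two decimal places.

10.91%

P = D₁/(r − g) ⇒ r = D₁/P + g = $307,000.0000/$3,160,755.47 + 0.012 = 0.097129 + 0.012 = 0.109129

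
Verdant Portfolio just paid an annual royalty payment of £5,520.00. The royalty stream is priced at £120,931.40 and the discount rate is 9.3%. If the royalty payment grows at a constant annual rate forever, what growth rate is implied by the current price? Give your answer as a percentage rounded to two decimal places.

P = D₀(1+g)/(r−g) ⇒ P(r−g) = D₀(1+g) ⇒ g(P+D₀) = P·r − D₀
g = (P·r − D₀)/(P + D₀) = (£120,931.40×0.093 − £5,520.00) / (£120,931.40 + £5,520.00) = 0.045287

4.53%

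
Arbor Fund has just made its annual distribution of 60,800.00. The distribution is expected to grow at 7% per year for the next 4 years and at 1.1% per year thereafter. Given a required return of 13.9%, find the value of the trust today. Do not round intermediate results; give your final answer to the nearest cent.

D_1 = 65056.00000
D_2 = 69609.92000
D_3 = 74482.61440
D_4 = 79696.39741
Terminal value at year 4: TV = D_4×(1+g_2)/(r−g_2) = 80573.05778/0.128 = 629477.01390
P_0 = D_1/(1+r)^1 + D_2/(1+r)^2 + D_3/(1+r)^3 + D_4/(1+r)^4 + TV/(1+r)^4
    = 57116.76910 + 53656.66631 + 50406.17468 + 47352.59605 + 374011.52038 = 582543.72652

582543.73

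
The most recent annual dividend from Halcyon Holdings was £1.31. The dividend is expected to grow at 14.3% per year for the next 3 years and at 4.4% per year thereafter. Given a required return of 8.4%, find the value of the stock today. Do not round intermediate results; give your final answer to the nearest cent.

D_1 = 1.49733
D_2 = 1.71145
D_3 = 1.95619
Terminal value at year 3: TV = D_3×(1+g_2)/(r−g_2) = 2.04226/0.04 = 51.05644
P_0 = D_1/(1+r)^1 + D_2/(1+r)^2 + D_3/(1+r)^3 + TV/(1+r)^3
    = 1.38130 + 1.45648 + 1.53576 + 40.08322 = 44.45676

£44.46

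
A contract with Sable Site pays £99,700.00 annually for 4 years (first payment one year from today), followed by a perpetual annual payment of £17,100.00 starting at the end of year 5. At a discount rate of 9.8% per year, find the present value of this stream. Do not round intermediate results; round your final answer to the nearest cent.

£437458.29

PV of 4-year annuity: £99,700.00 × [1 − (1+0.098)^−4] / 0.098 = 317408.69713
Perpetuity value at year 4: £17,100.00 / 0.098 = 174489.79592
PV of perpetuity: 174489.79592 / (1+0.098)^4 = 120049.58809
Total PV = 317408.69713 + 120049.58809 = 437458.28522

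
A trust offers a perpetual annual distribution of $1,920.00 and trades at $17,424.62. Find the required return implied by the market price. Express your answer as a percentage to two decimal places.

P = C/r ⇒ r = C/P = $1,920.00/$17,424.62 = 0.110189

11.02%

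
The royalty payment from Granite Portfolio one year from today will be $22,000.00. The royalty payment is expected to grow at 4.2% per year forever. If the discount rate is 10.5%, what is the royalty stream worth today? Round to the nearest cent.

$349206.35

Growing perpetuity: P = D₁ / (r − g) = $22,000.0000 / (0.105 − 0.042) = $349,206.35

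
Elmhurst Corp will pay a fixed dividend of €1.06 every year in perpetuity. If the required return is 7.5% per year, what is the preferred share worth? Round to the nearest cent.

Level perpetuity: PV = C / r = €1.06 / 0.075 = €14.13

€14.13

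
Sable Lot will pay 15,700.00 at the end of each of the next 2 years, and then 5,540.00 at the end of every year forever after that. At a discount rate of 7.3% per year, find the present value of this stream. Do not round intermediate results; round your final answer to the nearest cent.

94183.77

PV of 2-year annuity: 15,700.00 × [1 − (1+0.073)^−2] / 0.073 = 28268.28821
Perpetuity value at year 2: 5,540.00 / 0.073 = 75890.41096
PV of perpetuity: 75890.41096 / (1+0.073)^2 = 65915.48633
Total PV = 28268.28821 + 65915.48633 = 94183.77454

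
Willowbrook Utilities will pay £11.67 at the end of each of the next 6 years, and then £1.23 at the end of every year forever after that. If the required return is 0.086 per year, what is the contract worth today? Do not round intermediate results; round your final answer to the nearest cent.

£61.70

PV of 6-year annuity: £11.67 × [1 − (1+0.086)^−6] / 0.086 = 52.98093
Perpetuity value at year 6: £1.23 / 0.086 = 14.30233
PV of perpetuity: 14.30233 / (1+0.086)^6 = 8.71822
Total PV = 52.98093 + 8.71822 = 61.69914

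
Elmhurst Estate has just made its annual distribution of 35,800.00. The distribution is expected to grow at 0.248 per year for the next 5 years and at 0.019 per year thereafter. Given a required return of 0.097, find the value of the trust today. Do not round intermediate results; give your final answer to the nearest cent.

1159218.35

D_1 = 44678.40000
D_2 = 55758.64320
D_3 = 69586.78671
D_4 = 86844.30982
D_5 = 108381.69865
Terminal value at year 5: TV = D_5×(1+g_2)/(r−g_2) = 110440.95093/0.078 = 1415909.62728
P_0 = D_1/(1+r)^1 + D_2/(1+r)^2 + D_3/(1+r)^3 + D_4/(1+r)^4 + D_5/(1+r)^5 + TV/(1+r)^5
    = 40727.80310 + 46333.90909 + 52711.68509 + 59967.35003 + 68221.74370 + 891255.85685 = 1159218.34786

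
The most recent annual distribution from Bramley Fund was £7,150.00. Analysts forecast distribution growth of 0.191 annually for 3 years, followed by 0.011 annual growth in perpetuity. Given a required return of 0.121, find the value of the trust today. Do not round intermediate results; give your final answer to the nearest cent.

D_1 = 8515.65000
D_2 = 10142.13915
D_3 = 12079.28773
Terminal value at year 3: TV = D_3×(1+g_2)/(r−g_2) = 12212.15989/0.11 = 111019.63539
P_0 = D_1/(1+r)^1 + D_2/(1+r)^2 + D_3/(1+r)^3 + TV/(1+r)^3
    = 7596.47636 + 8070.83260 + 8574.80966 + 78810.29604 = 103052.41466

£103052.41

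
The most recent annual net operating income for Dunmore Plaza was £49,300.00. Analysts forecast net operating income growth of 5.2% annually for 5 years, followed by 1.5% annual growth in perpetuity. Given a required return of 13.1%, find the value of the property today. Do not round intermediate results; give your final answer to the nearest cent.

D_1 = 51863.60000
D_2 = 54560.50720
D_3 = 57397.65357
D_4 = 60382.33156
D_5 = 63522.21280
Terminal value at year 5: TV = D_5×(1+g_2)/(r−g_2) = 64475.04599/0.116 = 555819.36201
P_0 = D_1/(1+r)^1 + D_2/(1+r)^2 + D_3/(1+r)^3 + D_4/(1+r)^4 + D_5/(1+r)^5 + TV/(1+r)^5
    = 45856.41026 + 42653.35419 + 39674.03060 + 36902.81184 + 34325.16185 + 300345.16621 = 499756.93496

£499756.93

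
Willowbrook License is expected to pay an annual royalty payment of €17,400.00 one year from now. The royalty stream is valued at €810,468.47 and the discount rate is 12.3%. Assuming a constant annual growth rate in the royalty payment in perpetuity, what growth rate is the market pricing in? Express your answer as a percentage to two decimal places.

P = D₁/(r−g) ⇒ g = r − D₁/P = 0.123 − €17,400.00/€810,468.47 = 0.101531

10.15%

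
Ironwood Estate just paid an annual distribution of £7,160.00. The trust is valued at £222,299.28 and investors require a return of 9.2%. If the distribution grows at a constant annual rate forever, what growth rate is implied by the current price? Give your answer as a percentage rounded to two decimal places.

P = D₀(1+g)/(r−g) ⇒ P(r−g) = D₀(1+g) ⇒ g(P+D₀) = P·r − D₀
g = (P·r − D₀)/(P + D₀) = (£222,299.28×0.092 − £7,160.00) / (£222,299.28 + £7,160.00) = 0.057925

5.79%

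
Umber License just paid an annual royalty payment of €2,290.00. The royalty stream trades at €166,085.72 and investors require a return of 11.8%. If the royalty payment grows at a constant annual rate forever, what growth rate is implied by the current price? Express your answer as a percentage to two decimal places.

10.28%

P = D₀(1+g)/(r−g) ⇒ P(r−g) = D₀(1+g) ⇒ g(P+D₀) = P·r − D₀
g = (P·r − D₀)/(P + D₀) = (€166,085.72×0.118 − €2,290.00) / (€166,085.72 + €2,290.00) = 0.102795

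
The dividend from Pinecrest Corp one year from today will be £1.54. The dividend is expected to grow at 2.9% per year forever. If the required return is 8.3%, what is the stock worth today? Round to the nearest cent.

Growing perpetuity: P = D₁ / (r − g) = £1.5400 / (0.083 − 0.029) = £28.52

£28.52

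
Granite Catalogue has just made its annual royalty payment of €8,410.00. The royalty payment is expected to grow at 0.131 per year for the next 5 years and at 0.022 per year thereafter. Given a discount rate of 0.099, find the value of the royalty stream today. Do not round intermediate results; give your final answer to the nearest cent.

€174717.82

D_1 = 9511.71000
D_2 = 10757.74401
D_3 = 12167.00848
D_4 = 13760.88659
D_5 = 15563.56273
Terminal value at year 5: TV = D_5×(1+g_2)/(r−g_2) = 15905.96111/0.077 = 206570.92348
P_0 = D_1/(1+r)^1 + D_2/(1+r)^2 + D_3/(1+r)^3 + D_4/(1+r)^4 + D_5/(1+r)^5 + TV/(1+r)^5
    = 8654.87716 + 8906.88450 + 9166.22964 + 9433.12623 + 9707.79414 + 128848.90405 = 174717.81572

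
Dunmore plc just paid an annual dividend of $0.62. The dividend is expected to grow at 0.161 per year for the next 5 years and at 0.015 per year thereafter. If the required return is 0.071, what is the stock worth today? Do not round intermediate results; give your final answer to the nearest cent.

$20.80

D_1 = 0.71982
D_2 = 0.83571
D_3 = 0.97026
D_4 = 1.12647
D_5 = 1.30783
Terminal value at year 5: TV = D_5×(1+g_2)/(r−g_2) = 1.32745/0.056 = 23.70450
P_0 = D_1/(1+r)^1 + D_2/(1+r)^2 + D_3/(1+r)^3 + D_4/(1+r)^4 + D_5/(1+r)^5 + TV/(1+r)^5
    = 0.67210 + 0.72858 + 0.78981 + 0.85618 + 0.92812 + 16.82223 = 20.79701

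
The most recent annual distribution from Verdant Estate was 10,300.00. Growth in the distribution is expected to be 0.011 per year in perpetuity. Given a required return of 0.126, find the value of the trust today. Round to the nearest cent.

90550.43

D₁ = D₀ × (1 + g) = 10,300.00 × 1.011 = 10,413.3000
Growing perpetuity: P = D₁ / (r − g) = 10,413.3000 / (0.126 − 0.011) = 90,550.43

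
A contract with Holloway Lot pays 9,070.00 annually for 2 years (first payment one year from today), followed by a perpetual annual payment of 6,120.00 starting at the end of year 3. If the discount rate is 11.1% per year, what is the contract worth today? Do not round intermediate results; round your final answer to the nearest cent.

PV of 2-year annuity: 9,070.00 × [1 − (1+0.111)^−2] / 0.111 = 15511.98594
Perpetuity value at year 2: 6,120.00 / 0.111 = 55135.13514
PV of perpetuity: 55135.13514 / (1+0.111)^2 = 44668.39269
Total PV = 15511.98594 + 44668.39269 = 60180.37863

60180.38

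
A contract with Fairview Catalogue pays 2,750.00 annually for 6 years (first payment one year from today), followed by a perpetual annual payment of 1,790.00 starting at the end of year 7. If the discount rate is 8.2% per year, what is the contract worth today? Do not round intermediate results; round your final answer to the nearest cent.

PV of 6-year annuity: 2,750.00 × [1 − (1+0.082)^−6] / 0.082 = 12636.15269
Perpetuity value at year 6: 1,790.00 / 0.082 = 21829.26829
PV of perpetuity: 21829.26829 / (1+0.082)^6 = 13604.28163
Total PV = 12636.15269 + 13604.28163 = 26240.43432

26240.43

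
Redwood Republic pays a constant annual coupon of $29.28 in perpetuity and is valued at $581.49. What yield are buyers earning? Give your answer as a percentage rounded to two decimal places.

P = C/r ⇒ r = C/P = $29.28/$581.49 = 0.050353

5.04%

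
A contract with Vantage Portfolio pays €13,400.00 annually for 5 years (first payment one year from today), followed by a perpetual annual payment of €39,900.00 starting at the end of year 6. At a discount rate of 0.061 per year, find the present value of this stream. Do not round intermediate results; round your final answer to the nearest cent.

€542773.74

PV of 5-year annuity: €13,400.00 × [1 − (1+0.061)^−5] / 0.061 = 56292.45012
Perpetuity value at year 5: €39,900.00 / 0.061 = 654098.36066
PV of perpetuity: 654098.36066 / (1+0.061)^5 = 486481.28904
Total PV = 56292.45012 + 486481.28904 = 542773.73916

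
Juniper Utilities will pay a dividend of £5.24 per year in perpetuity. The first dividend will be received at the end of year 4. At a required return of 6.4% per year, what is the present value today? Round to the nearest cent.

Value at end of year 3: C / r = £5.24 / 0.064 = £81.8750
Discount to today: PV = £81.8750 / (1 + 0.064)^3 = £81.8750 / 1.204550 = £67.97

£67.97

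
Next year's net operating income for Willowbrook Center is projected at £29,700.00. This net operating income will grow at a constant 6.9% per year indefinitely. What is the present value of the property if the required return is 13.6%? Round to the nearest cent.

£443283.58

Growing perpetuity: P = D₁ / (r − g) = £29,700.0000 / (0.136 − 0.069) = £443,283.58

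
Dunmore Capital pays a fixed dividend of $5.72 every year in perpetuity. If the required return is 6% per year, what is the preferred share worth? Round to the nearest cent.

$95.33

Level perpetuity: PV = C / r = $5.72 / 0.06 = $95.33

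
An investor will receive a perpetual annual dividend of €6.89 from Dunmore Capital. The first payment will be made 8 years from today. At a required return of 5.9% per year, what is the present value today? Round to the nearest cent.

€78.18

Value at end of year 7: C / r = €6.89 / 0.059 = €116.7797
Discount to today: PV = €116.7797 / (1 + 0.059)^7 = €116.7797 / 1.493729 = €78.18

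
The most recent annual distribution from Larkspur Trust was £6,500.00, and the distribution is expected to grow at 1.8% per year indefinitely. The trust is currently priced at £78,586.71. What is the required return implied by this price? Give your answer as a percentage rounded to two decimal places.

10.22%

D₁ = £6,500.00 × 1.018 = £6,617.0000
P = D₁/(r − g) ⇒ r = D₁/P + g = £6,617.0000/£78,586.71 + 0.018 = 0.084200 + 0.018 = 0.102200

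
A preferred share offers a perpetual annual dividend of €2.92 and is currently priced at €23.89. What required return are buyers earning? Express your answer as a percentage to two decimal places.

12.22%

P = C/r ⇒ r = C/P = €2.92/€23.89 = 0.122227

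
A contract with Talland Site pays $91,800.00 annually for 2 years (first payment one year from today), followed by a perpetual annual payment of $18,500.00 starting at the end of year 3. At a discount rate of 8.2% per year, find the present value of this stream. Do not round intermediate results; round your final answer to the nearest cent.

PV of 2-year annuity: $91,800.00 × [1 − (1+0.082)^−2] / 0.082 = 163255.89977
Perpetuity value at year 2: $18,500.00 / 0.082 = 225609.75610
PV of perpetuity: 225609.75610 / (1+0.082)^2 = 192709.60200
Total PV = 163255.89977 + 192709.60200 = 355965.50177

$355965.50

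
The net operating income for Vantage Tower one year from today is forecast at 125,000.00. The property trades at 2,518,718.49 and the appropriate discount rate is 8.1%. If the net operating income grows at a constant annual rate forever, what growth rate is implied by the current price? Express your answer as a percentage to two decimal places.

P = D₁/(r−g) ⇒ g = r − D₁/P = 0.081 − 125,000.00/2,518,718.49 = 0.031372

3.14%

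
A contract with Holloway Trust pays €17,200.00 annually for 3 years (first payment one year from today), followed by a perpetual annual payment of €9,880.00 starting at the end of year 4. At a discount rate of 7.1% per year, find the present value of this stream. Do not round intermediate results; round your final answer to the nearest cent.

€158329.88

PV of 3-year annuity: €17,200.00 × [1 − (1+0.071)^−3] / 0.071 = 45055.89359
Perpetuity value at year 3: €9,880.00 / 0.071 = 139154.92958
PV of perpetuity: 139154.92958 / (1+0.071)^3 = 113273.98605
Total PV = 45055.89359 + 113273.98605 = 158329.87964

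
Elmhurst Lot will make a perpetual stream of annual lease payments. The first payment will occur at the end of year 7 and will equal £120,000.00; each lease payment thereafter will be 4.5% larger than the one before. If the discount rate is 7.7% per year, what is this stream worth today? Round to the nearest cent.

Value at end of year 6: C₁ / (r − g) = £120,000.00 / (0.077 − 0.045) = £3,750,000.0000
Discount to today: PV = £3,750,000.0000 / (1 + 0.077)^6 = £3,750,000.0000 / 1.560609 = £2,402,907.47

£2402907.47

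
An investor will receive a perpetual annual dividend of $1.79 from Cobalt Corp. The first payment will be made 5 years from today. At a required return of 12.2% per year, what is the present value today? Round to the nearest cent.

$9.26

Value at end of year 4: C / r = $1.79 / 0.122 = $14.6721
Discount to today: PV = $14.6721 / (1 + 0.122)^4 = $14.6721 / 1.584789 = $9.26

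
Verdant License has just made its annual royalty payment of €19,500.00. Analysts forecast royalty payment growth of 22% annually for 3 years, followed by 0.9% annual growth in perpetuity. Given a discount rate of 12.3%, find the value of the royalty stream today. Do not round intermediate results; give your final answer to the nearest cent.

€290490.15

D_1 = 23790.00000
D_2 = 29023.80000
D_3 = 35409.03600
Terminal value at year 3: TV = D_3×(1+g_2)/(r−g_2) = 35727.71732/0.114 = 313401.02916
P_0 = D_1/(1+r)^1 + D_2/(1+r)^2 + D_3/(1+r)^3 + TV/(1+r)^3
    = 21184.32769 + 23014.14050 + 25002.00482 + 221289.67426 = 290490.14728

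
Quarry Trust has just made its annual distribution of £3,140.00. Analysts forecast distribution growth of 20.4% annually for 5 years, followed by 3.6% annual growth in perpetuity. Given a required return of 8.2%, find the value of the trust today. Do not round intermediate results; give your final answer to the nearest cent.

£142529.85

D_1 = 3780.56000
D_2 = 4551.79424
D_3 = 5480.36026
D_4 = 6598.35376
D_5 = 7944.41793
Terminal value at year 5: TV = D_5×(1+g_2)/(r−g_2) = 8230.41697/0.046 = 178922.10807
P_0 = D_1/(1+r)^1 + D_2/(1+r)^2 + D_3/(1+r)^3 + D_4/(1+r)^4 + D_5/(1+r)^5 + TV/(1+r)^5
    = 3494.04806 + 3888.01651 + 4326.40654 + 4814.22687 + 5357.05097 + 120650.10454 = 142529.85350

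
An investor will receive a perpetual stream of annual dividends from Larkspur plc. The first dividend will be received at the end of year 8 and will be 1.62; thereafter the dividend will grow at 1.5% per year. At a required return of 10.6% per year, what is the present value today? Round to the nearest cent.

Value at end of year 7: C₁ / (r − g) = 1.62 / (0.106 − 0.015) = 17.8022
Discount to today: PV = 17.8022 / (1 + 0.106)^7 = 17.8022 / 2.024351 = 8.79

8.79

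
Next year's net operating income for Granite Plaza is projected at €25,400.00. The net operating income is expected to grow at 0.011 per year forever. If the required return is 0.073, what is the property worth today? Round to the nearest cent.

Growing perpetuity: P = D₁ / (r − g) = €25,400.0000 / (0.073 − 0.011) = €409,677.42

€409677.42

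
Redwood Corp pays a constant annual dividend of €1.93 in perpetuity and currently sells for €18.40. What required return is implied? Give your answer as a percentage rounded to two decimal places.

P = C/r ⇒ r = C/P = €1.93/€18.40 = 0.104891

10.49%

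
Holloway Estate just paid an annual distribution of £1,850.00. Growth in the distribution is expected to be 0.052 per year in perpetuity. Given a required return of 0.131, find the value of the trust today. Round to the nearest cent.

£24635.44

D₁ = D₀ × (1 + g) = £1,850.00 × 1.052 = £1,946.2000
Growing perpetuity: P = D₁ / (r − g) = £1,946.2000 / (0.131 − 0.052) = £24,635.44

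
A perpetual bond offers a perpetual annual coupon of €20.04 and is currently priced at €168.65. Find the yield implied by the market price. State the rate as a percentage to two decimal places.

P = C/r ⇒ r = C/P = €20.04/€168.65 = 0.118826

11.88%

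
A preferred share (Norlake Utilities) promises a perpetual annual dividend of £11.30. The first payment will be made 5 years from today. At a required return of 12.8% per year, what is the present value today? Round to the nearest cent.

£54.53

Value at end of year 4: C / r = £11.30 / 0.128 = £88.2813
Discount to today: PV = £88.2813 / (1 + 0.128)^4 = £88.2813 / 1.618961 = £54.53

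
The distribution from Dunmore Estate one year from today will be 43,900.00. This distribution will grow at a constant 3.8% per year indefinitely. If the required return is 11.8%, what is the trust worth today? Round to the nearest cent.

548750.00

Growing perpetuity: P = D₁ / (r − g) = 43,900.0000 / (0.118 − 0.038) = 548,750.00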